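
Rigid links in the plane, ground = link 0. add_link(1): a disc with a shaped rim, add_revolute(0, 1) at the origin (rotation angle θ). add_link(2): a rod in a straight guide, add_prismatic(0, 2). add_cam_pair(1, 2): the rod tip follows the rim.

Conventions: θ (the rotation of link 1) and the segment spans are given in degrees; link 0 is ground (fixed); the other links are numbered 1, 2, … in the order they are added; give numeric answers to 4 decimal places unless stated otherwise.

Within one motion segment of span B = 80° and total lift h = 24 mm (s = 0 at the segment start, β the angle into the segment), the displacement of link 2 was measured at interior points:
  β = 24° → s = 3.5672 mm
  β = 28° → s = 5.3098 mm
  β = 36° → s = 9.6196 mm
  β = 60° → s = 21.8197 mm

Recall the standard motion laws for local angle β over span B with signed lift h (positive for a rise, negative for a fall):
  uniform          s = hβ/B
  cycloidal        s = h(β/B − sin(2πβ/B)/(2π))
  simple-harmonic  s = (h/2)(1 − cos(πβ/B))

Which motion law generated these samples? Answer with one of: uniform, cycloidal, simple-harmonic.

candidates at β/B = r: uniform s = h·r (linear in β); cycloidal s = h·(r − sin(2πr)/(2π)); simple-harmonic s = (h/2)(1 − cos(πr))
β=24°: printed 3.5672 | uniform 7.2000, cycloidal 3.5672, simple-harmonic 4.9466
β=28°: printed 5.3098 | uniform 8.4000, cycloidal 5.3098, simple-harmonic 6.5521
β=36°: printed 9.6196 | uniform 10.8000, cycloidal 9.6196, simple-harmonic 10.1228
β=60°: printed 21.8197 | uniform 18.0000, cycloidal 21.8197, simple-harmonic 20.4853
only one law matches every sample → cycloidal

cycloidal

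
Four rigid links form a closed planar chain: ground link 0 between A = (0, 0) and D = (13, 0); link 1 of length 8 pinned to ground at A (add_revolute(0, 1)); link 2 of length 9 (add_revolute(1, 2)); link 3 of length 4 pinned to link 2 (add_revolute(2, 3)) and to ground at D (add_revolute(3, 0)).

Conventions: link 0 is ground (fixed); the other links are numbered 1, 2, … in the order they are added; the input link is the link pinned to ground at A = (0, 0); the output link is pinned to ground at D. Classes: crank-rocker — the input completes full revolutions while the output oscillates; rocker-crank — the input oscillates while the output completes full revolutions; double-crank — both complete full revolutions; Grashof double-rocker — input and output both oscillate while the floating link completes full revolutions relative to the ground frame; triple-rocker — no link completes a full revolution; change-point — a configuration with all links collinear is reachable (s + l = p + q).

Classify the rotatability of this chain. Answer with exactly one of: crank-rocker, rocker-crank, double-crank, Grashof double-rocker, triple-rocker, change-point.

lengths: ground=13, input=8, coupler=9, output=4
sorted: s=4 (shortest), l=13 (longest), p+q=17
s + l = 17 vs p + q = 17
s + l = p + q → change-point (collinear configuration reachable)

change-point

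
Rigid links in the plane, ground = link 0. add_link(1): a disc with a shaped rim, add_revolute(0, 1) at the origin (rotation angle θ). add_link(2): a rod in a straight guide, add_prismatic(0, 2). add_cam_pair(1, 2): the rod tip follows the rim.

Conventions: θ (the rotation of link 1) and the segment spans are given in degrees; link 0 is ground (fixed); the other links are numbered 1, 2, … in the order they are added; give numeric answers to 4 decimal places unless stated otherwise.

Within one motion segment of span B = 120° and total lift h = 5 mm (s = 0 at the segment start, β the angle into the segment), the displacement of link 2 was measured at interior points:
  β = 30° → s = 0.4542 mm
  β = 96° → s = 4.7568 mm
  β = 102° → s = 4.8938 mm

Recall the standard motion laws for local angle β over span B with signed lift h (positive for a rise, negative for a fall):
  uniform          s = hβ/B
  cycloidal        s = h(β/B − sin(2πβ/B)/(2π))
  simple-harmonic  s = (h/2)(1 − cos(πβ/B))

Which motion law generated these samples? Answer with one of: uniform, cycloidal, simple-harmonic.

candidates at β/B = r: uniform s = h·r (linear in β); cycloidal s = h·(r − sin(2πr)/(2π)); simple-harmonic s = (h/2)(1 − cos(πr))
β=30°: printed 0.4542 | uniform 1.2500, cycloidal 0.4542, simple-harmonic 0.7322
β=96°: printed 4.7568 | uniform 4.0000, cycloidal 4.7568, simple-harmonic 4.5225
β=102°: printed 4.8938 | uniform 4.2500, cycloidal 4.8938, simple-harmonic 4.7275
only one law matches every sample → cycloidal

cycloidal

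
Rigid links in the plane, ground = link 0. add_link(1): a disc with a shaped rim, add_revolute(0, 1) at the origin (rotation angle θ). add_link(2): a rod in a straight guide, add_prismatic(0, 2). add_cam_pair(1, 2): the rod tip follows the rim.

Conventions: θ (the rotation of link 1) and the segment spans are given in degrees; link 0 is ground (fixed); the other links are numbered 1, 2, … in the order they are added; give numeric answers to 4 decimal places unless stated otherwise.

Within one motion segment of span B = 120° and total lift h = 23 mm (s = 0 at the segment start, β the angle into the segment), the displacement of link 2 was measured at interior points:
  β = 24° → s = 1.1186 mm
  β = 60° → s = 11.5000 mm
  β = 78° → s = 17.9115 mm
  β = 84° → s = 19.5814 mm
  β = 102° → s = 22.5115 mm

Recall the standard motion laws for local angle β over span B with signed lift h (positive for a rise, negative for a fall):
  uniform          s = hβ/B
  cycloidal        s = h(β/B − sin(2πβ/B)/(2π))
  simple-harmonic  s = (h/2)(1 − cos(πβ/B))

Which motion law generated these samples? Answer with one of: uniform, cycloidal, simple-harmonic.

candidates at β/B = r: uniform s = h·r (linear in β); cycloidal s = h·(r − sin(2πr)/(2π)); simple-harmonic s = (h/2)(1 − cos(πr))
β=24°: printed 1.1186 | uniform 4.6000, cycloidal 1.1186, simple-harmonic 2.1963
β=60°: printed 11.5000 | uniform 11.5000, cycloidal 11.5000, simple-harmonic 11.5000
β=78°: printed 17.9115 | uniform 14.9500, cycloidal 17.9115, simple-harmonic 16.7209
β=84°: printed 19.5814 | uniform 16.1000, cycloidal 19.5814, simple-harmonic 18.2595
β=102°: printed 22.5115 | uniform 19.5500, cycloidal 22.5115, simple-harmonic 21.7466
only one law matches every sample → cycloidal

cycloidal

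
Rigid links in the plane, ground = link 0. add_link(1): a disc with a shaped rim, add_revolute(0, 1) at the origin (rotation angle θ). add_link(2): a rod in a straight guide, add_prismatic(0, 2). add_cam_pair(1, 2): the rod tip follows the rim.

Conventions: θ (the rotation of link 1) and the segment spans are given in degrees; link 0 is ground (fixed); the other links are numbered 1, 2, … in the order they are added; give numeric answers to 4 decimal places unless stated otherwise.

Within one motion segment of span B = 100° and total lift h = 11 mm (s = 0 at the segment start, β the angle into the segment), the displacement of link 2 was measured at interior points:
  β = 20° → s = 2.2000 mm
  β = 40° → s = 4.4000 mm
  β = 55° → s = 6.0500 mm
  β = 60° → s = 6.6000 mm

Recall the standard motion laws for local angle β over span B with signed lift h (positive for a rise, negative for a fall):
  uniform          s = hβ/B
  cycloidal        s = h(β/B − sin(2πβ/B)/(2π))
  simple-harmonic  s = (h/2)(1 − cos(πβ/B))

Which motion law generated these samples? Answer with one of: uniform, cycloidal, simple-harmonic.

candidates at β/B = r: uniform s = h·r (linear in β); cycloidal s = h·(r − sin(2πr)/(2π)); simple-harmonic s = (h/2)(1 − cos(πr))
β=20°: printed 2.2000 | uniform 2.2000, cycloidal 0.5350, simple-harmonic 1.0504
β=40°: printed 4.4000 | uniform 4.4000, cycloidal 3.3710, simple-harmonic 3.8004
β=55°: printed 6.0500 | uniform 6.0500, cycloidal 6.5910, simple-harmonic 6.3604
β=60°: printed 6.6000 | uniform 6.6000, cycloidal 7.6290, simple-harmonic 7.1996
only one law matches every sample → uniform

uniform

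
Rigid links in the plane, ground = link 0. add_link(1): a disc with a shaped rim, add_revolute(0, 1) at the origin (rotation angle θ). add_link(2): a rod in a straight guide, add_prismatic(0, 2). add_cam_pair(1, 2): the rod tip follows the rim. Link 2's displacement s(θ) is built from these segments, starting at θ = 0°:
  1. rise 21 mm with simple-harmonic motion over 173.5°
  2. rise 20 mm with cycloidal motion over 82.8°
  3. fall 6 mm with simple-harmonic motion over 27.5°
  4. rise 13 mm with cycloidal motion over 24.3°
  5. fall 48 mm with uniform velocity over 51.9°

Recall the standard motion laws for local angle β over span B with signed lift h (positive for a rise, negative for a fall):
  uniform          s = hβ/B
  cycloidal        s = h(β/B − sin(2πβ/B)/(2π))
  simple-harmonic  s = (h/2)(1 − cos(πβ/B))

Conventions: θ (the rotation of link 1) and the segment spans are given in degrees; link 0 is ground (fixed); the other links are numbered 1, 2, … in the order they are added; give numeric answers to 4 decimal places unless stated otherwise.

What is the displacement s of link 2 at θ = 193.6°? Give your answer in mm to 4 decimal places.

segment 1 (0° to 173.5°, simple-harmonic, h = 21) is passed completely: s = 0.0000 + (21) = 21.0000
θ = 193.6° falls in segment 2 (173.5° to 256.3°, cycloidal, h = 20): β = 193.6 − 173.5 = 20.1°, B = 82.8°; Δs = 20·(0.2428 − sin(2π·0.2428)/(2π)) = 1.6753; s = 21.0000 + 1.6753 = 22.6753

22.6753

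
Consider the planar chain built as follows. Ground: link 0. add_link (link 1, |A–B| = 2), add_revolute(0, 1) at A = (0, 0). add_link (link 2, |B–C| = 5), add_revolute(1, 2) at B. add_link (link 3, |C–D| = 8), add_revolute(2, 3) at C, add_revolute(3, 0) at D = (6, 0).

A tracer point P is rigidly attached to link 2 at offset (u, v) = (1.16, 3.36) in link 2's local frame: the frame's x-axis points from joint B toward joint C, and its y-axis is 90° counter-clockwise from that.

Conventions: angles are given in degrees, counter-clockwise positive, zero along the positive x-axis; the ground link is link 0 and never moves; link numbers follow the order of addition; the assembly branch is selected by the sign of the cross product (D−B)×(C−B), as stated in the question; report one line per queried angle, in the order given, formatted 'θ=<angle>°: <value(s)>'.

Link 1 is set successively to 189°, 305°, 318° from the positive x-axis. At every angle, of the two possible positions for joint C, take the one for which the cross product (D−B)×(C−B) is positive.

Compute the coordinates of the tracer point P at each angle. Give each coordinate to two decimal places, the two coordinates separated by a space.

A=(0,0), D=(6.00,0)
θ=189°: B = A + 2.00·(cos189°, sin189°) = (-1.9754, -0.3129)
θ=189°: |BD| = 7.9815
θ=189°: circle(B,5.00) ∩ circle(D,8.00): a=1.5476, h=4.7545
θ=189°:   candidates: C₊=(-0.6153,4.4986) cross=37.948; C₋=(-0.2426,-5.0030) cross=-37.948
θ=189°:   branch + wants cross > 0 → take C=(-0.6153,4.4986) (cross=37.948)
θ=189°: ex = (C−B)/|BC| = (0.2720,0.9623); ey = (-0.9623,0.2720)
θ=189°: P = B + 1.16·ex + 3.36·ey = (-4.8932,1.7173)
θ=305°: B = A + 2.00·(cos305°, sin305°) = (1.1472, -1.6383)
θ=305°: |BD| = 5.1219
θ=305°: circle(B,5.00) ∩ circle(D,8.00): a=-1.2462, h=4.8422
θ=305°:   candidates: C₊=(-1.5824,2.5509) cross=24.801; C₋=(1.5153,-6.6247) cross=-24.801
θ=305°:   branch + wants cross > 0 → take C=(-1.5824,2.5509) (cross=24.801)
θ=305°: ex = (C−B)/|BC| = (-0.5459,0.8378); ey = (-0.8378,-0.5459)
θ=305°: P = B + 1.16·ex + 3.36·ey = (-2.3013,-2.5007)
θ=318°: B = A + 2.00·(cos318°, sin318°) = (1.4863, -1.3383)
θ=318°: |BD| = 4.7079
θ=318°: circle(B,5.00) ∩ circle(D,8.00): a=-1.7880, h=4.6694
θ=318°:   candidates: C₊=(-1.5553,2.6302) cross=21.983; C₋=(1.0994,-6.3233) cross=-21.983
θ=318°:   branch + wants cross > 0 → take C=(-1.5553,2.6302) (cross=21.983)
θ=318°: ex = (C−B)/|BC| = (-0.6083,0.7937); ey = (-0.7937,-0.6083)
θ=318°: P = B + 1.16·ex + 3.36·ey = (-1.8862,-2.4615)

θ=189°: -4.89 1.72
θ=305°: -2.30 -2.50
θ=318°: -1.89 -2.46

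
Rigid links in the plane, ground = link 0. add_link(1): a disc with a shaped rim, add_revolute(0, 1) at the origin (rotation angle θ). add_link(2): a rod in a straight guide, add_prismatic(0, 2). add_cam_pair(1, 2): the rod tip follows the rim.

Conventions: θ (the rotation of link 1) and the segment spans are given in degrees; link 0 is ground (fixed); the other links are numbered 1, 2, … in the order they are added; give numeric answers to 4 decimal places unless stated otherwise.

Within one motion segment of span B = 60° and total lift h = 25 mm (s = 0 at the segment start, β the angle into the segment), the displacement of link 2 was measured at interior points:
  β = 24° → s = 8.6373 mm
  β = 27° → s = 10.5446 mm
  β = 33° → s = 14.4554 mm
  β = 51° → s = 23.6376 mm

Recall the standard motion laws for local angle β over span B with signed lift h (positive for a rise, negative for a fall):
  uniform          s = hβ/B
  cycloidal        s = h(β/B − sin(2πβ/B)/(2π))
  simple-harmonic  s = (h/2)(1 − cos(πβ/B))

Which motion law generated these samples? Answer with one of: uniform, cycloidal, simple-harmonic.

candidates at β/B = r: uniform s = h·r (linear in β); cycloidal s = h·(r − sin(2πr)/(2π)); simple-harmonic s = (h/2)(1 − cos(πr))
β=24°: printed 8.6373 | uniform 10.0000, cycloidal 7.6613, simple-harmonic 8.6373
β=27°: printed 10.5446 | uniform 11.2500, cycloidal 10.0205, simple-harmonic 10.5446
β=33°: printed 14.4554 | uniform 13.7500, cycloidal 14.9795, simple-harmonic 14.4554
β=51°: printed 23.6376 | uniform 21.2500, cycloidal 24.4690, simple-harmonic 23.6376
only one law matches every sample → simple-harmonic

simple-harmonic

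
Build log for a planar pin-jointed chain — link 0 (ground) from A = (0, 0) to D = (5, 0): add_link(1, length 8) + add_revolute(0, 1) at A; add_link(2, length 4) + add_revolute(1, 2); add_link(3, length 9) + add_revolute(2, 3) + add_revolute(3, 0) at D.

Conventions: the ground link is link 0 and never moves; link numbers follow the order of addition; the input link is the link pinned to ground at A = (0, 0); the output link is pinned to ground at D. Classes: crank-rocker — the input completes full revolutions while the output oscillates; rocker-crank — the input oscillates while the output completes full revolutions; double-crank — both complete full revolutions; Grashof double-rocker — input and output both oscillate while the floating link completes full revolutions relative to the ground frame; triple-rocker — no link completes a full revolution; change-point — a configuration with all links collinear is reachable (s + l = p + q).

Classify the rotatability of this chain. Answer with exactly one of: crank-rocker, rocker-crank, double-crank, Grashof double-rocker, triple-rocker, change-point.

lengths: ground=5, input=8, coupler=4, output=9
sorted: s=4 (shortest), l=9 (longest), p+q=13
s + l = 13 vs p + q = 13
s + l = p + q → change-point (collinear configuration reachable)

change-point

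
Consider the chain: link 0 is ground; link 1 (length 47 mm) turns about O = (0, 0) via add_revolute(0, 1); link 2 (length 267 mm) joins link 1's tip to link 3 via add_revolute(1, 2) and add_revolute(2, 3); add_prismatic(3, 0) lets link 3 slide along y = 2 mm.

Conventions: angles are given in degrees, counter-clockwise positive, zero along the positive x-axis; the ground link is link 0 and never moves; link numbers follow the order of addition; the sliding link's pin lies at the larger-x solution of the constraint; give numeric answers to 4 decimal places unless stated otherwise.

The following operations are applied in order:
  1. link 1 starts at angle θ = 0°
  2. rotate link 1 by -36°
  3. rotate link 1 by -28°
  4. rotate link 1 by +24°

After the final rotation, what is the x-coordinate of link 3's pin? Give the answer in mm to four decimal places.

geometry: r = 47 mm, L = 267 mm, e = 2 mm; θ starts at 0°
rotate link 1 by -36°: θ ← 0° -36° = -36°
rotate link 1 by -28°: θ ← -36° -28° = -64°
rotate link 1 by +24°: θ ← -64° +24° = -40°
crank pin P = (r cos θ, r sin θ) = (36.004089, -30.211018)
h = r sin θ − e = -30.211018 − 2 = -32.211018
x = r cos θ + √(L² − h²) = 36.004089 + 265.049902 = 301.053990

301.0540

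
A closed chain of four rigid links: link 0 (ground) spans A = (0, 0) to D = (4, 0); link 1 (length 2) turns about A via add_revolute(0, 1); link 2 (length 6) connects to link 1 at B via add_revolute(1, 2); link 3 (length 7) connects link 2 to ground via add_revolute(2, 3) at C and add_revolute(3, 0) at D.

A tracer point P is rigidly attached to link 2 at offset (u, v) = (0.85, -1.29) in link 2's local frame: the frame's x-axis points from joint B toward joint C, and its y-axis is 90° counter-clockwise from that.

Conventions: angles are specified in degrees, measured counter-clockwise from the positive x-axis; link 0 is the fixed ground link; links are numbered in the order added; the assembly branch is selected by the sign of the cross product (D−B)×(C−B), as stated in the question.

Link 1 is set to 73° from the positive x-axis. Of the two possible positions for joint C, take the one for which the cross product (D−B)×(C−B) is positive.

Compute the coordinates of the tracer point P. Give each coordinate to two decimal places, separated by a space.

A=(0,0), D=(4.00,0)
B = A + 2.00·(cos73°, sin73°) = (0.5847, 1.9126)
|BD| = 3.9143
circle(B,6.00) ∩ circle(D,7.00): a=0.2966, h=5.9927
  candidates: C₊=(3.7716,6.9963) cross=23.457; C₋=(-2.0846,-3.4609) cross=-23.457
  branch + wants cross > 0 → take C=(3.7716,6.9963) (cross=23.457)
ex = (C−B)/|BC| = (0.5312,0.8473); ey = (-0.8473,0.5312)
P = B + 0.85·ex + -1.29·ey = (2.1292,1.9476)

2.13 1.95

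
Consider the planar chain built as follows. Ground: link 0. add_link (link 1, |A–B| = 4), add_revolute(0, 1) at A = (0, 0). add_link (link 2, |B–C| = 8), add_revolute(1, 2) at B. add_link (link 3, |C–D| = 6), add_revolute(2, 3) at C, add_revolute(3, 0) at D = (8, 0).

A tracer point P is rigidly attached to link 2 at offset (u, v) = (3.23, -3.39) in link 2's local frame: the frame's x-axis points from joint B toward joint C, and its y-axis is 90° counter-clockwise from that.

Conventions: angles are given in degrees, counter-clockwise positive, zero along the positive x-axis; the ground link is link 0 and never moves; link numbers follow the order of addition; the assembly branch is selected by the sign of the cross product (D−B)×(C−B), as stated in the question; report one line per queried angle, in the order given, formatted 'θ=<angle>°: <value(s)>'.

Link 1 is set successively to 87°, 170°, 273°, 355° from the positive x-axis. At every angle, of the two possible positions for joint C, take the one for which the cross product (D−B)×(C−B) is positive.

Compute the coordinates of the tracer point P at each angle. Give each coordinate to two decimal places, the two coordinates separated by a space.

A=(0,0), D=(8.00,0)
θ=87°: B = A + 4.00·(cos87°, sin87°) = (0.2093, 3.9945)
θ=87°: |BD| = 8.7550
θ=87°: circle(B,8.00) ∩ circle(D,6.00): a=5.9766, h=5.3179
θ=87°:   candidates: C₊=(7.9539,5.9998) cross=46.559; C₋=(3.1013,-3.4645) cross=-46.559
θ=87°:   branch + wants cross > 0 → take C=(7.9539,5.9998) (cross=46.559)
θ=87°: ex = (C−B)/|BC| = (0.9681,0.2507); ey = (-0.2507,0.9681)
θ=87°: P = B + 3.23·ex + -3.39·ey = (4.1860,1.5224)
θ=170°: B = A + 4.00·(cos170°, sin170°) = (-3.9392, 0.6946)
θ=170°: |BD| = 11.9594
θ=170°: circle(B,8.00) ∩ circle(D,6.00): a=7.1503, h=3.5879
θ=170°:   candidates: C₊=(3.4074,3.8611) cross=42.909; C₋=(2.9907,-3.3025) cross=-42.909
θ=170°:   branch + wants cross > 0 → take C=(3.4074,3.8611) (cross=42.909)
θ=170°: ex = (C−B)/|BC| = (0.9183,0.3958); ey = (-0.3958,0.9183)
θ=170°: P = B + 3.23·ex + -3.39·ey = (0.3688,-1.1401)
θ=273°: B = A + 4.00·(cos273°, sin273°) = (0.2093, -3.9945)
θ=273°: |BD| = 8.7550
θ=273°: circle(B,8.00) ∩ circle(D,6.00): a=5.9766, h=5.3179
θ=273°:   candidates: C₊=(3.1013,3.4645) cross=46.559; C₋=(7.9539,-5.9998) cross=-46.559
θ=273°:   branch + wants cross > 0 → take C=(3.1013,3.4645) (cross=46.559)
θ=273°: ex = (C−B)/|BC| = (0.3615,0.9324); ey = (-0.9324,0.3615)
θ=273°: P = B + 3.23·ex + -3.39·ey = (4.5377,-2.2084)
θ=355°: B = A + 4.00·(cos355°, sin355°) = (3.9848, -0.3486)
θ=355°: |BD| = 4.0303
θ=355°: circle(B,8.00) ∩ circle(D,6.00): a=5.4888, h=5.8200
θ=355°:   candidates: C₊=(8.9496,5.9244) cross=23.457; C₋=(9.9565,-5.6721) cross=-23.457
θ=355°:   branch + wants cross > 0 → take C=(8.9496,5.9244) (cross=23.457)
θ=355°: ex = (C−B)/|BC| = (0.6206,0.7841); ey = (-0.7841,0.6206)
θ=355°: P = B + 3.23·ex + -3.39·ey = (8.6475,0.0803)

θ=87°: 4.19 1.52
θ=170°: 0.37 -1.14
θ=273°: 4.54 -2.21
θ=355°: 8.65 0.08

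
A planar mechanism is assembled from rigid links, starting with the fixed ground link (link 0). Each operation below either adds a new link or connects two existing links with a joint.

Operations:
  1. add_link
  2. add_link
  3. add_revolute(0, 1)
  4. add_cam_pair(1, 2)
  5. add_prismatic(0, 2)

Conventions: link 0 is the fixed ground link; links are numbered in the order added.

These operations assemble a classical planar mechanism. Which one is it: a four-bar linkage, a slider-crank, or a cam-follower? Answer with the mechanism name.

links: 3 (incl. ground); joints: 1 revolute, 1 prismatic, 1 higher (cam) pair, forming one closed loop
3 links, revolute + prismatic + higher pair in one loop → cam-follower

cam-follower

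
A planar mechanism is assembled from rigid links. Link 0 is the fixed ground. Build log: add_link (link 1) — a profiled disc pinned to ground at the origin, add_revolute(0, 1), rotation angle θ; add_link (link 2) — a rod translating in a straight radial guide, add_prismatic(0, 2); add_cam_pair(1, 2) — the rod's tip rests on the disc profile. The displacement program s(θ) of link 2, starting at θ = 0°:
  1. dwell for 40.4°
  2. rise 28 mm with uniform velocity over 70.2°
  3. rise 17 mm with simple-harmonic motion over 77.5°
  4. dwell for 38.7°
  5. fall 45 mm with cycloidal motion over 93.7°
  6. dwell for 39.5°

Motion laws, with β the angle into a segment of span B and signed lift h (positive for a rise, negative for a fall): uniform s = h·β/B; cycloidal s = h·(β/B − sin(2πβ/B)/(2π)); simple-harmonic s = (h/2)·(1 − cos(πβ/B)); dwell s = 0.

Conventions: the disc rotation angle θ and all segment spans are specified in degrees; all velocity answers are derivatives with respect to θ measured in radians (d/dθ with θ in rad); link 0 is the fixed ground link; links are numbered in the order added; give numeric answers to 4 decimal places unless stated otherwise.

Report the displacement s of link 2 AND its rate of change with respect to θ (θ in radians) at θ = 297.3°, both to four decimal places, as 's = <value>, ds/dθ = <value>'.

seg 1 [0°–40.4°] dwell: s stays 0.0000
seg 2 [40.4°–110.6°] uniform, h=28: full span → s += 28 → s = 28.0000
seg 3 [110.6°–188.1°] simple-harmonic, h=17: full span → s += 17 → s = 45.0000
seg 4 [188.1°–226.8°] dwell: s stays 45.0000
seg 5 [226.8°–320.5°] cycloidal, h=-45: θ=297.3° here. β=70.5, B=93.7. -45·(0.7524 − sin(2π·0.7524)/(2π)) = -41.0192 → s = 3.9808
velocity in seg [226.8°–320.5°] (cycloidal), θ in radians: β = 70.5° = 1.2305 rad, B = 93.7° = 1.6354 rad; ds/dθ = (h/B)(1 − cos(2πβ/B)) = ((-45)/1.6354)(1 − cos(2π·0.7524)) = -27.101503 mm/rad

s = 3.9808, ds/dθ = -27.1015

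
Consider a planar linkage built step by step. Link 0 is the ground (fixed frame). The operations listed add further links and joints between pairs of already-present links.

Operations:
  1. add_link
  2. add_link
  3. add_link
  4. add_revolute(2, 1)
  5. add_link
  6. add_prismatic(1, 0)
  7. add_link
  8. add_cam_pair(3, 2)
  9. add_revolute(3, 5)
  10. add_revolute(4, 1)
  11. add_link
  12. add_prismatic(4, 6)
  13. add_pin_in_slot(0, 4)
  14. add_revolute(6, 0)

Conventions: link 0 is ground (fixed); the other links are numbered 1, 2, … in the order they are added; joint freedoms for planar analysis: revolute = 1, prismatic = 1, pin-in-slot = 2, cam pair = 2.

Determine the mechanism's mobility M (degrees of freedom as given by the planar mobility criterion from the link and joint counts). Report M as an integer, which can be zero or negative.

(L,J1,J2)=(1,0,0); link0 fixed
link1: (2,0,0)
link2: (3,0,0)
link3: (4,0,0)
R 2-1 [J1]: (4,1,0)
link4: (5,1,0)
P 1-0 [J1]: (5,2,0)
link5: (6,2,0)
C 3-2 [J2]: (6,2,1)
R 3-5 [J1]: (6,3,1)
R 4-1 [J1]: (6,4,1)
link6: (7,4,1)
P 4-6 [J1]: (7,5,1)
PS 0-4 [J2]: (7,5,2)
R 6-0 [J1]: (7,6,2)
Grübler: 3·6 − 2·6 − 2 = 4

M = 4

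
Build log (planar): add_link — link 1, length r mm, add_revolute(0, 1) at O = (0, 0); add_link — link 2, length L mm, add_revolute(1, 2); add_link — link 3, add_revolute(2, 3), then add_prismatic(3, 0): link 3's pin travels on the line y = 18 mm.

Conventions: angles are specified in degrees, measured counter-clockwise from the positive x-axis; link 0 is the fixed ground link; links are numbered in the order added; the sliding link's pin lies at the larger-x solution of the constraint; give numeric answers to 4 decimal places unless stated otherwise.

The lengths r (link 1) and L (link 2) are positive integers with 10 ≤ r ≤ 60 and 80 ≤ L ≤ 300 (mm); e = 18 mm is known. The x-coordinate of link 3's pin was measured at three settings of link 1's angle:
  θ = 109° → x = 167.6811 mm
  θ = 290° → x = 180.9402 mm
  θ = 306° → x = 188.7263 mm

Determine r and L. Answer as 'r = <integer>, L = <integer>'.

constraint per measurement: (x − r cos θ)² + (r sin θ − e)² = L²
subtracting the θ₁ and θ₂ equations cancels the r² and L² terms:
r = (x₁² − x₂²) / (2[(x₁cos θ₁ + e sin θ₁) − (x₂cos θ₂ + e sin θ₂)]) = 28.0000 → r = 28
L² = (x₁ − r cos θ₁)² + (r sin θ₁ − e)² = 31328.9996 → L = 177.0000 → L = 177
check at θ₃=306°: x = 188.7263 (printed 188.7263) ✓

r = 28, L = 177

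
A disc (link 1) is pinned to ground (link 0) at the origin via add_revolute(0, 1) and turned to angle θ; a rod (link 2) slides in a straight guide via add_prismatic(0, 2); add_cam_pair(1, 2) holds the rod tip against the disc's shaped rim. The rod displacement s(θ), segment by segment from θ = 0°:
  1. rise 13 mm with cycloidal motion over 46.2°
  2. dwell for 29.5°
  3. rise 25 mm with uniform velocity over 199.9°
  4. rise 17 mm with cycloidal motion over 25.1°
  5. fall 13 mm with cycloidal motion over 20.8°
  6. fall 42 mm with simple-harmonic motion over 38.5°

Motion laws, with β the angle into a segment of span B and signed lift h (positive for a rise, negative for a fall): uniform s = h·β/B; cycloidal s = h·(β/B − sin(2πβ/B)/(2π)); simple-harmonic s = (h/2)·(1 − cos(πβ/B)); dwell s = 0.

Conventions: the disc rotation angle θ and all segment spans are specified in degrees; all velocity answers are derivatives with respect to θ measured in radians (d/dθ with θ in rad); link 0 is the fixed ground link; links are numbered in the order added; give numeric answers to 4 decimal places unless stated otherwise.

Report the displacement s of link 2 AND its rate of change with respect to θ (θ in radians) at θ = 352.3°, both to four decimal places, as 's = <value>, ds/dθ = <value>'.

segment 1 (0° to 46.2°, cycloidal, h = 13) is passed completely: s = 0.0000 + (13) = 13.0000
segment 2 (46.2° to 75.7°, dwell): s unchanged at 13.0000
segment 3 (75.7° to 275.6°, uniform, h = 25) is passed completely: s = 13.0000 + (25) = 38.0000
segment 4 (275.6° to 300.7°, cycloidal, h = 17) is passed completely: s = 38.0000 + (17) = 55.0000
segment 5 (300.7° to 321.5°, cycloidal, h = -13) is passed completely: s = 55.0000 + (-13) = 42.0000
θ = 352.3° falls in segment 6 (321.5° to 360°, simple-harmonic, h = -42): β = 352.3 − 321.5 = 30.8°, B = 38.5°; Δs = -42/2·(1 − cos(π·0.8000)) = -37.9894; s = 42.0000 − 37.9894 = 4.0106
velocity in seg [321.5°–360°] (simple-harmonic), θ in radians: β = 30.8° = 0.5376 rad, B = 38.5° = 0.6720 rad; ds/dθ = (πh/(2B)) sin(πβ/B) = (π·(-42)/(2·0.6720)) sin(π·0.8000) = -57.709825 mm/rad

s = 4.0106, ds/dθ = -57.7098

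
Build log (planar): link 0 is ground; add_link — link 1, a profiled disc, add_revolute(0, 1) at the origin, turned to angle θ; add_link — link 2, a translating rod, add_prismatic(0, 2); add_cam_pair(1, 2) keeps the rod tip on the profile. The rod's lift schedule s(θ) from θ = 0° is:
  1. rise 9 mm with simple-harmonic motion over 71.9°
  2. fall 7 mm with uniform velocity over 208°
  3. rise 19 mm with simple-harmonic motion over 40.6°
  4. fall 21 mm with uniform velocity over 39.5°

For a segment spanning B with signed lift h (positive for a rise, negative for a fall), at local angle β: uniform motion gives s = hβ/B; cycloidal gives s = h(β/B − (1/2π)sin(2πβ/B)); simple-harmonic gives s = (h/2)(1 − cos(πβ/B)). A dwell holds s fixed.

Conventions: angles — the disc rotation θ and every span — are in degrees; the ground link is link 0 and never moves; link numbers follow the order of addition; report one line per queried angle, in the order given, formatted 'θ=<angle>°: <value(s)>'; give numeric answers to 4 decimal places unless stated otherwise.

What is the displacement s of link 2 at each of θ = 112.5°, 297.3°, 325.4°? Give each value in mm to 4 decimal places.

seg 1 [0°–71.9°] simple-harmonic, h=9: full span → s += 9 → s = 9.0000
seg 2 [71.9°–279.9°] uniform, h=-7: θ=112.5° here. β=40.6, B=208. -7·40.6/208 = -1.3663 → s = 7.6337
seg 2 [71.9°–279.9°] uniform, h=-7: full span → s += -7 → s = 2.0000
seg 3 [279.9°–320.5°] simple-harmonic, h=19: θ=297.3° here. β=17.4, B=40.6. 19/2·(1 − cos(π·0.4286)) = 7.3861 → s = 9.3861
seg 3 [279.9°–320.5°] simple-harmonic, h=19: full span → s += 19 → s = 21.0000
seg 4 [320.5°–360°] uniform, h=-21: θ=325.4° here. β=4.9, B=39.5. -21·4.9/39.5 = -2.6051 → s = 18.3949

θ=112.5°: 7.6337
θ=297.3°: 9.3861
θ=325.4°: 18.3949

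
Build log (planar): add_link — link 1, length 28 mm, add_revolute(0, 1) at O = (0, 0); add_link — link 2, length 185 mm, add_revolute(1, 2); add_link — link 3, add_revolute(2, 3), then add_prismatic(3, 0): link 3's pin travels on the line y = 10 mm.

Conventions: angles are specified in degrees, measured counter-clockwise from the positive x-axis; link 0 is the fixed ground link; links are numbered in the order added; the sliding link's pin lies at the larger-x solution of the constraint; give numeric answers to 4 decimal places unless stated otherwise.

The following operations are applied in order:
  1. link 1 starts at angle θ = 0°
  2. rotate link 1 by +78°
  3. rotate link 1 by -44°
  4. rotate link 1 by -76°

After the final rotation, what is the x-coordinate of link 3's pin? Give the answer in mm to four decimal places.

geometry: r = 28 mm, L = 185 mm, e = 10 mm; θ starts at 0°
rotate link 1 by +78°: θ ← 0° +78° = 78°
rotate link 1 by -44°: θ ← 78° -44° = 34°
rotate link 1 by -76°: θ ← 34° -76° = -42°
crank pin P = (r cos θ, r sin θ) = (20.808055, -18.735657)
h = r sin θ − e = -18.735657 − 10 = -28.735657
x = r cos θ + √(L² − h²) = 20.808055 + 182.754650 = 203.562705

203.5627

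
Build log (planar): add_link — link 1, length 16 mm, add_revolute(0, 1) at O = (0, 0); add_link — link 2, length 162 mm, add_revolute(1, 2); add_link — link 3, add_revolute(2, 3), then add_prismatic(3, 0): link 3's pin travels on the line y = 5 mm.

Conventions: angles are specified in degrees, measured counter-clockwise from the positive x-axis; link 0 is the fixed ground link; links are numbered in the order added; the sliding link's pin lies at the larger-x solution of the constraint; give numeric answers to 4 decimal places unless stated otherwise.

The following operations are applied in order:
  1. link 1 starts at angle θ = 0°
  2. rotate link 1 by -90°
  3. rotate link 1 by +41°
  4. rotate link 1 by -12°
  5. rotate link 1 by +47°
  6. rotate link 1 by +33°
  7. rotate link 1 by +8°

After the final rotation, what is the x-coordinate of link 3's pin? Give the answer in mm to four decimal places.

geometry: r = 16 mm, L = 162 mm, e = 5 mm; θ starts at 0°
rotate link 1 by -90°: θ ← 0° -90° = -90°
rotate link 1 by +41°: θ ← -90° +41° = -49°
rotate link 1 by -12°: θ ← -49° -12° = -61°
rotate link 1 by +47°: θ ← -61° +47° = -14°
rotate link 1 by +33°: θ ← -14° +33° = 19°
rotate link 1 by +8°: θ ← 19° +8° = 27°
crank pin P = (r cos θ, r sin θ) = (14.256104, 7.263848)
h = r sin θ − e = 7.263848 − 5 = 2.263848
x = r cos θ + √(L² − h²) = 14.256104 + 161.984181 = 176.240286

176.2403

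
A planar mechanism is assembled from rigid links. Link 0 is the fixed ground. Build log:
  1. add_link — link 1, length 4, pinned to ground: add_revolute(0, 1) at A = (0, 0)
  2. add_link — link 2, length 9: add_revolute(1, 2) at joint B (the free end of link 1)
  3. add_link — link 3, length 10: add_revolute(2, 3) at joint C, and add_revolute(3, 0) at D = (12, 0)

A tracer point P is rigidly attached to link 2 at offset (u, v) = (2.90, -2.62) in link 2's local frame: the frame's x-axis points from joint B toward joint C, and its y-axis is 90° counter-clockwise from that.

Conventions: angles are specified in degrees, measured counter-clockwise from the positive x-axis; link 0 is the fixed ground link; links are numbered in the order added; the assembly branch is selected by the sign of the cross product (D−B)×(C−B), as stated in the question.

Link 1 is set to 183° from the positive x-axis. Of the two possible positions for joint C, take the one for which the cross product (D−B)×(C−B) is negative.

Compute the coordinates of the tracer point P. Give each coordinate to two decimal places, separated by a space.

A=(0,0), D=(12.00,0)
B = A + 4.00·(cos183°, sin183°) = (-3.9945, -0.2093)
|BD| = 15.9959
circle(B,9.00) ∩ circle(D,10.00): a=7.4040, h=5.1167
  candidates: C₊=(3.3419,5.0038) cross=81.845; C₋=(3.4759,-5.2287) cross=-81.845
  branch - wants cross < 0 → take C=(3.4759,-5.2287) (cross=-81.845)
ex = (C−B)/|BC| = (0.8300,-0.5577); ey = (0.5577,0.8300)
P = B + 2.90·ex + -2.62·ey = (-3.0486,-4.0014)

-3.05 -4.00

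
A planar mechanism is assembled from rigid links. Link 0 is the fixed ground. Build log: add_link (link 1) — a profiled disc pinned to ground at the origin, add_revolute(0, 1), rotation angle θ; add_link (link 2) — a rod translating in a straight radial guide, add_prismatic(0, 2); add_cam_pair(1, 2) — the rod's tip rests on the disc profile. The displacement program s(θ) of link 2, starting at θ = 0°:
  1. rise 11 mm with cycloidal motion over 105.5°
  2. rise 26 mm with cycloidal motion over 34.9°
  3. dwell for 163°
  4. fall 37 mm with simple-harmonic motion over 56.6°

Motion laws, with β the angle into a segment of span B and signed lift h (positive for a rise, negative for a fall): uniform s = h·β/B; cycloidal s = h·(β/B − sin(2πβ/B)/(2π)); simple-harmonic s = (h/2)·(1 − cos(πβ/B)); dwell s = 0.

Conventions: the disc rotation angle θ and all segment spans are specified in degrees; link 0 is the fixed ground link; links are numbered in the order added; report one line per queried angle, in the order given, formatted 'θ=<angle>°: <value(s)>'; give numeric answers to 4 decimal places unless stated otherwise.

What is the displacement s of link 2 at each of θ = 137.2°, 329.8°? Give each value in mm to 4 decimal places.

seg 1 [0°–105.5°] cycloidal, h=11: full span → s += 11 → s = 11.0000
seg 2 [105.5°–140.4°] cycloidal, h=26: θ=137.2° here. β=31.7, B=34.9. 26·(0.9083 − sin(2π·0.9083)/(2π)) = 25.8703 → s = 36.8703
seg 2 [105.5°–140.4°] cycloidal, h=26: full span → s += 26 → s = 37.0000
seg 3 [140.4°–303.4°] dwell: s stays 37.0000
seg 4 [303.4°–360°] simple-harmonic, h=-37: θ=329.8° here. β=26.4, B=56.6. -37/2·(1 − cos(π·0.4664)) = -16.5526 → s = 20.4474

θ=137.2°: 36.8703
θ=329.8°: 20.4474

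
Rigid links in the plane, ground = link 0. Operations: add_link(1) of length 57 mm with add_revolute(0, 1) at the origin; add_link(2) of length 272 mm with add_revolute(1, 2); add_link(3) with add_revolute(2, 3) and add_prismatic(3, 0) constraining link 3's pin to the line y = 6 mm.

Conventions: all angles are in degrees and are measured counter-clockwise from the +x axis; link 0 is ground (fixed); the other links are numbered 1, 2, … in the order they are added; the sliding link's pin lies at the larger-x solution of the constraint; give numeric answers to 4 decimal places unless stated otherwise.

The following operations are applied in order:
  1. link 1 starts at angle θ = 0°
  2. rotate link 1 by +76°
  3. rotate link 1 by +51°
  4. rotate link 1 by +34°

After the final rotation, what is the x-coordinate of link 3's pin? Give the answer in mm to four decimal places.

geometry: r = 57 mm, L = 272 mm, e = 6 mm; θ starts at 0°
rotate link 1 by +76°: θ ← 0° +76° = 76°
rotate link 1 by +51°: θ ← 76° +51° = 127°
rotate link 1 by +34°: θ ← 127° +34° = 161°
crank pin P = (r cos θ, r sin θ) = (-53.894559, 18.557385)
h = r sin θ − e = 18.557385 − 6 = 12.557385
x = r cos θ + √(L² − h²) = -53.894559 + 271.709978 = 217.815419

217.8154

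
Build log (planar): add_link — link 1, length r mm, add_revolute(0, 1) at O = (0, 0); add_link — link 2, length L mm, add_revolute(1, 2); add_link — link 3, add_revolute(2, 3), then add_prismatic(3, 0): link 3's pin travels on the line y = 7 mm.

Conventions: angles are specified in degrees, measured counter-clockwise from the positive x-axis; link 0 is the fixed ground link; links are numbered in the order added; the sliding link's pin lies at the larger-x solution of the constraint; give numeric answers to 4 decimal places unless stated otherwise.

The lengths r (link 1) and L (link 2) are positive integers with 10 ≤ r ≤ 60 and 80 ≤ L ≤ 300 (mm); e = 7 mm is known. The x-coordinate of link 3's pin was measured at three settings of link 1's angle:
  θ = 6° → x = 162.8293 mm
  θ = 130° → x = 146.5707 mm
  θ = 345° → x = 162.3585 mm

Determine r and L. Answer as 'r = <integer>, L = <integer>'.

constraint per measurement: (x − r cos θ)² + (r sin θ − e)² = L²
subtracting the θ₁ and θ₂ equations cancels the r² and L² terms:
r = (x₁² − x₂²) / (2[(x₁cos θ₁ + e sin θ₁) − (x₂cos θ₂ + e sin θ₂)]) = 10.0000 → r = 10
L² = (x₁ − r cos θ₁)² + (r sin θ₁ − e)² = 23409.0009 → L = 153.0000 → L = 153
check at θ₃=345°: x = 162.3585 (printed 162.3585) ✓

r = 10, L = 153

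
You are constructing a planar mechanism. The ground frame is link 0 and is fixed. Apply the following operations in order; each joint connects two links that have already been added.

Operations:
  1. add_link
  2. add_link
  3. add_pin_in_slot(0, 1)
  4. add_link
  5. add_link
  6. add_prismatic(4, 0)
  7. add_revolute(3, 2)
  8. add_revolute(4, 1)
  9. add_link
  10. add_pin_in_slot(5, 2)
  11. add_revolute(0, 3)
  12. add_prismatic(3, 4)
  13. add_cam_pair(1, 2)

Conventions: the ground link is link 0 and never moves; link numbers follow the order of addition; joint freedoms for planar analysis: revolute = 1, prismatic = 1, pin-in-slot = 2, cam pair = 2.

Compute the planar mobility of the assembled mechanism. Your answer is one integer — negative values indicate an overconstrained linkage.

link 0 = ground. State L|J1|J2 = 1|0|0
+link1  2|0|0
+link2  3|0|0
PS(0,1) f=2→J2  3|0|1
+link3  4|0|1
+link4  5|0|1
P(4,0) f=1→J1  5|1|1
R(3,2) f=1→J1  5|2|1
R(4,1) f=1→J1  5|3|1
+link5  6|3|1
PS(5,2) f=2→J2  6|3|2
R(0,3) f=1→J1  6|4|2
P(3,4) f=1→J1  6|5|2
C(1,2) f=2→J2  6|5|3
M = 3(6−1)−2·5−3 = 15−10−3 = 2

M = 2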